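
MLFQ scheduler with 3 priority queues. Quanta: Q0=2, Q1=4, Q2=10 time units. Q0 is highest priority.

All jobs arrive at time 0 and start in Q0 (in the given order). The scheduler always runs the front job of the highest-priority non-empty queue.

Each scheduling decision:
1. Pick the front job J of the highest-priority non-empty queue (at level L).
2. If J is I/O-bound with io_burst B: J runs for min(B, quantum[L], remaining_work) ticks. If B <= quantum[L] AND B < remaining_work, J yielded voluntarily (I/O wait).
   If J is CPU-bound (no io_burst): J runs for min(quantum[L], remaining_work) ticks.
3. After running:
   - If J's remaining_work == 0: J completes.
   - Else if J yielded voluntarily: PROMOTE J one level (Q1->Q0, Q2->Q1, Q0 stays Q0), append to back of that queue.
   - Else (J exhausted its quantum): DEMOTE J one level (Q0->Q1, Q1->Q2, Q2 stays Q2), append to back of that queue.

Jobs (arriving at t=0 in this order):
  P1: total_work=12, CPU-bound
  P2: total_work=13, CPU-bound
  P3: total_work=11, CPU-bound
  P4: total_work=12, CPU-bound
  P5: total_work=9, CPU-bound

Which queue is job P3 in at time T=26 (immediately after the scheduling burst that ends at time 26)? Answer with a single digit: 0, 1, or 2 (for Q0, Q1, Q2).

t=0-2: P1@Q0 runs 2, rem=10, quantum used, demote→Q1. Q0=[P2,P3,P4,P5] Q1=[P1] Q2=[]
t=2-4: P2@Q0 runs 2, rem=11, quantum used, demote→Q1. Q0=[P3,P4,P5] Q1=[P1,P2] Q2=[]
t=4-6: P3@Q0 runs 2, rem=9, quantum used, demote→Q1. Q0=[P4,P5] Q1=[P1,P2,P3] Q2=[]
t=6-8: P4@Q0 runs 2, rem=10, quantum used, demote→Q1. Q0=[P5] Q1=[P1,P2,P3,P4] Q2=[]
t=8-10: P5@Q0 runs 2, rem=7, quantum used, demote→Q1. Q0=[] Q1=[P1,P2,P3,P4,P5] Q2=[]
t=10-14: P1@Q1 runs 4, rem=6, quantum used, demote→Q2. Q0=[] Q1=[P2,P3,P4,P5] Q2=[P1]
t=14-18: P2@Q1 runs 4, rem=7, quantum used, demote→Q2. Q0=[] Q1=[P3,P4,P5] Q2=[P1,P2]
t=18-22: P3@Q1 runs 4, rem=5, quantum used, demote→Q2. Q0=[] Q1=[P4,P5] Q2=[P1,P2,P3]
t=22-26: P4@Q1 runs 4, rem=6, quantum used, demote→Q2. Q0=[] Q1=[P5] Q2=[P1,P2,P3,P4]
t=26-30: P5@Q1 runs 4, rem=3, quantum used, demote→Q2. Q0=[] Q1=[] Q2=[P1,P2,P3,P4,P5]
t=30-36: P1@Q2 runs 6, rem=0, completes. Q0=[] Q1=[] Q2=[P2,P3,P4,P5]
t=36-43: P2@Q2 runs 7, rem=0, completes. Q0=[] Q1=[] Q2=[P3,P4,P5]
t=43-48: P3@Q2 runs 5, rem=0, completes. Q0=[] Q1=[] Q2=[P4,P5]
t=48-54: P4@Q2 runs 6, rem=0, completes. Q0=[] Q1=[] Q2=[P5]
t=54-57: P5@Q2 runs 3, rem=0, completes. Q0=[] Q1=[] Q2=[]

Answer: 2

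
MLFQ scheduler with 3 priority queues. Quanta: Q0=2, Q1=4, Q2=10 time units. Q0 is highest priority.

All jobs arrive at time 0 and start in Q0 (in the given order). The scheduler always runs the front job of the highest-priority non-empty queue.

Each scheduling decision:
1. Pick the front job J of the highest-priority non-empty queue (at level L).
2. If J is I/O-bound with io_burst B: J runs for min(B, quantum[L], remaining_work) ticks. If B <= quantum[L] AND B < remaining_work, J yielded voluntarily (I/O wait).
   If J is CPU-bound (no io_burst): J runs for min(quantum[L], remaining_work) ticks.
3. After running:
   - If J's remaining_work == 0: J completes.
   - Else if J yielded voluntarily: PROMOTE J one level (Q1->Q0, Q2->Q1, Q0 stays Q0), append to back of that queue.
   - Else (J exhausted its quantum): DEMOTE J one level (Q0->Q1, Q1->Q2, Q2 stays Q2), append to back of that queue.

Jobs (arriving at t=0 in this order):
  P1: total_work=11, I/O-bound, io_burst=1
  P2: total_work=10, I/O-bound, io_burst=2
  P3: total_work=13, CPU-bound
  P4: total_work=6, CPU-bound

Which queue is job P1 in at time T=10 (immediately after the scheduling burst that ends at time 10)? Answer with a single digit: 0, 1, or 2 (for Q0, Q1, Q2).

t=0-1: P1@Q0 runs 1, rem=10, I/O yield, promote→Q0. Q0=[P2,P3,P4,P1] Q1=[] Q2=[]
t=1-3: P2@Q0 runs 2, rem=8, I/O yield, promote→Q0. Q0=[P3,P4,P1,P2] Q1=[] Q2=[]
t=3-5: P3@Q0 runs 2, rem=11, quantum used, demote→Q1. Q0=[P4,P1,P2] Q1=[P3] Q2=[]
t=5-7: P4@Q0 runs 2, rem=4, quantum used, demote→Q1. Q0=[P1,P2] Q1=[P3,P4] Q2=[]
t=7-8: P1@Q0 runs 1, rem=9, I/O yield, promote→Q0. Q0=[P2,P1] Q1=[P3,P4] Q2=[]
t=8-10: P2@Q0 runs 2, rem=6, I/O yield, promote→Q0. Q0=[P1,P2] Q1=[P3,P4] Q2=[]
t=10-11: P1@Q0 runs 1, rem=8, I/O yield, promote→Q0. Q0=[P2,P1] Q1=[P3,P4] Q2=[]
t=11-13: P2@Q0 runs 2, rem=4, I/O yield, promote→Q0. Q0=[P1,P2] Q1=[P3,P4] Q2=[]
t=13-14: P1@Q0 runs 1, rem=7, I/O yield, promote→Q0. Q0=[P2,P1] Q1=[P3,P4] Q2=[]
t=14-16: P2@Q0 runs 2, rem=2, I/O yield, promote→Q0. Q0=[P1,P2] Q1=[P3,P4] Q2=[]
t=16-17: P1@Q0 runs 1, rem=6, I/O yield, promote→Q0. Q0=[P2,P1] Q1=[P3,P4] Q2=[]
t=17-19: P2@Q0 runs 2, rem=0, completes. Q0=[P1] Q1=[P3,P4] Q2=[]
t=19-20: P1@Q0 runs 1, rem=5, I/O yield, promote→Q0. Q0=[P1] Q1=[P3,P4] Q2=[]
t=20-21: P1@Q0 runs 1, rem=4, I/O yield, promote→Q0. Q0=[P1] Q1=[P3,P4] Q2=[]
t=21-22: P1@Q0 runs 1, rem=3, I/O yield, promote→Q0. Q0=[P1] Q1=[P3,P4] Q2=[]
t=22-23: P1@Q0 runs 1, rem=2, I/O yield, promote→Q0. Q0=[P1] Q1=[P3,P4] Q2=[]
t=23-24: P1@Q0 runs 1, rem=1, I/O yield, promote→Q0. Q0=[P1] Q1=[P3,P4] Q2=[]
t=24-25: P1@Q0 runs 1, rem=0, completes. Q0=[] Q1=[P3,P4] Q2=[]
t=25-29: P3@Q1 runs 4, rem=7, quantum used, demote→Q2. Q0=[] Q1=[P4] Q2=[P3]
t=29-33: P4@Q1 runs 4, rem=0, completes. Q0=[] Q1=[] Q2=[P3]
t=33-40: P3@Q2 runs 7, rem=0, completes. Q0=[] Q1=[] Q2=[]

Answer: 0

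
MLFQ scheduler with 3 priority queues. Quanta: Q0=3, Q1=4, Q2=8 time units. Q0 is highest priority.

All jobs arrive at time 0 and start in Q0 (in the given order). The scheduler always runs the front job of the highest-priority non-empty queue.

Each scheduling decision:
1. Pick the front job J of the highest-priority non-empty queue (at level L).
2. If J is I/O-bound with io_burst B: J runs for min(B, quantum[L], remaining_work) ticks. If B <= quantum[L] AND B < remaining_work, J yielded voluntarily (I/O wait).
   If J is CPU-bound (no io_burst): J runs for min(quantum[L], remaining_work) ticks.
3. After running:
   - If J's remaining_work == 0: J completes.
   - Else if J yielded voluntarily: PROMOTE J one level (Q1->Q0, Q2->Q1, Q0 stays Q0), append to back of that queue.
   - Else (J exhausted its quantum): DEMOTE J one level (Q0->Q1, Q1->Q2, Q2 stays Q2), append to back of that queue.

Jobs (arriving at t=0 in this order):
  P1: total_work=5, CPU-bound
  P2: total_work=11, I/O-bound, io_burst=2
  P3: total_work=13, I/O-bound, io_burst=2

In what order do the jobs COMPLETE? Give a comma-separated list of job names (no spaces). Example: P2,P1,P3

Answer: P2,P3,P1

Derivation:
t=0-3: P1@Q0 runs 3, rem=2, quantum used, demote→Q1. Q0=[P2,P3] Q1=[P1] Q2=[]
t=3-5: P2@Q0 runs 2, rem=9, I/O yield, promote→Q0. Q0=[P3,P2] Q1=[P1] Q2=[]
t=5-7: P3@Q0 runs 2, rem=11, I/O yield, promote→Q0. Q0=[P2,P3] Q1=[P1] Q2=[]
t=7-9: P2@Q0 runs 2, rem=7, I/O yield, promote→Q0. Q0=[P3,P2] Q1=[P1] Q2=[]
t=9-11: P3@Q0 runs 2, rem=9, I/O yield, promote→Q0. Q0=[P2,P3] Q1=[P1] Q2=[]
t=11-13: P2@Q0 runs 2, rem=5, I/O yield, promote→Q0. Q0=[P3,P2] Q1=[P1] Q2=[]
t=13-15: P3@Q0 runs 2, rem=7, I/O yield, promote→Q0. Q0=[P2,P3] Q1=[P1] Q2=[]
t=15-17: P2@Q0 runs 2, rem=3, I/O yield, promote→Q0. Q0=[P3,P2] Q1=[P1] Q2=[]
t=17-19: P3@Q0 runs 2, rem=5, I/O yield, promote→Q0. Q0=[P2,P3] Q1=[P1] Q2=[]
t=19-21: P2@Q0 runs 2, rem=1, I/O yield, promote→Q0. Q0=[P3,P2] Q1=[P1] Q2=[]
t=21-23: P3@Q0 runs 2, rem=3, I/O yield, promote→Q0. Q0=[P2,P3] Q1=[P1] Q2=[]
t=23-24: P2@Q0 runs 1, rem=0, completes. Q0=[P3] Q1=[P1] Q2=[]
t=24-26: P3@Q0 runs 2, rem=1, I/O yield, promote→Q0. Q0=[P3] Q1=[P1] Q2=[]
t=26-27: P3@Q0 runs 1, rem=0, completes. Q0=[] Q1=[P1] Q2=[]
t=27-29: P1@Q1 runs 2, rem=0, completes. Q0=[] Q1=[] Q2=[]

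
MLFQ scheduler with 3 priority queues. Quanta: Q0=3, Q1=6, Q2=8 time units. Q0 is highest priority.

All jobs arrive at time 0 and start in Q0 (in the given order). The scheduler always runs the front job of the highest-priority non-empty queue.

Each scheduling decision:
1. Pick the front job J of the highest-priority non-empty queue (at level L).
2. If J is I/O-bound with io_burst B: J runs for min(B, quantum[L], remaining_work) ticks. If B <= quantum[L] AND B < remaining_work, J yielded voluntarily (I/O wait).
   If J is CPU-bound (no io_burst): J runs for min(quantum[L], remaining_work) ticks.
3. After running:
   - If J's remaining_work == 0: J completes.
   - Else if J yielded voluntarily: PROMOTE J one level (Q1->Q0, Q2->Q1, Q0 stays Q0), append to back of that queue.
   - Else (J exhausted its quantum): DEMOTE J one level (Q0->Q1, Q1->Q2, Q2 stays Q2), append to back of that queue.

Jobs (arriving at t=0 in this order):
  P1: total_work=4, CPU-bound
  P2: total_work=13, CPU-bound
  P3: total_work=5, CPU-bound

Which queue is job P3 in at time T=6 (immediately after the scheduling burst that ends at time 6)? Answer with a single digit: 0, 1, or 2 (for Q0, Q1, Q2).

Answer: 0

Derivation:
t=0-3: P1@Q0 runs 3, rem=1, quantum used, demote→Q1. Q0=[P2,P3] Q1=[P1] Q2=[]
t=3-6: P2@Q0 runs 3, rem=10, quantum used, demote→Q1. Q0=[P3] Q1=[P1,P2] Q2=[]
t=6-9: P3@Q0 runs 3, rem=2, quantum used, demote→Q1. Q0=[] Q1=[P1,P2,P3] Q2=[]
t=9-10: P1@Q1 runs 1, rem=0, completes. Q0=[] Q1=[P2,P3] Q2=[]
t=10-16: P2@Q1 runs 6, rem=4, quantum used, demote→Q2. Q0=[] Q1=[P3] Q2=[P2]
t=16-18: P3@Q1 runs 2, rem=0, completes. Q0=[] Q1=[] Q2=[P2]
t=18-22: P2@Q2 runs 4, rem=0, completes. Q0=[] Q1=[] Q2=[]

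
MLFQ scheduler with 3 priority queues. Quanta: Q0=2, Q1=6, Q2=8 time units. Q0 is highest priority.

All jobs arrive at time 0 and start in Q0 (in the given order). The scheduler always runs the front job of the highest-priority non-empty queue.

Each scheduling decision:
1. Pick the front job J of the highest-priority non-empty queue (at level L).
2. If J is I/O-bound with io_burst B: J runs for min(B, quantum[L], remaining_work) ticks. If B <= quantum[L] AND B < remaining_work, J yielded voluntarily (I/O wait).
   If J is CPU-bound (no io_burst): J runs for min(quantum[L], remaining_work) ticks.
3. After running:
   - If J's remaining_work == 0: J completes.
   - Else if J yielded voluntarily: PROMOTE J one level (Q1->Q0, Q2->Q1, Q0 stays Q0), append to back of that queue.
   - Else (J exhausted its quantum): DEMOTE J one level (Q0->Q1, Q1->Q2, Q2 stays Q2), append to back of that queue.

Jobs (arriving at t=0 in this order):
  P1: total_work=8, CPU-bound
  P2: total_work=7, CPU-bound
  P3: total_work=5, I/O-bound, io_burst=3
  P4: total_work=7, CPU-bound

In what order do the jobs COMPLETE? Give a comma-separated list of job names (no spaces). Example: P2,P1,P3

Answer: P1,P2,P3,P4

Derivation:
t=0-2: P1@Q0 runs 2, rem=6, quantum used, demote→Q1. Q0=[P2,P3,P4] Q1=[P1] Q2=[]
t=2-4: P2@Q0 runs 2, rem=5, quantum used, demote→Q1. Q0=[P3,P4] Q1=[P1,P2] Q2=[]
t=4-6: P3@Q0 runs 2, rem=3, quantum used, demote→Q1. Q0=[P4] Q1=[P1,P2,P3] Q2=[]
t=6-8: P4@Q0 runs 2, rem=5, quantum used, demote→Q1. Q0=[] Q1=[P1,P2,P3,P4] Q2=[]
t=8-14: P1@Q1 runs 6, rem=0, completes. Q0=[] Q1=[P2,P3,P4] Q2=[]
t=14-19: P2@Q1 runs 5, rem=0, completes. Q0=[] Q1=[P3,P4] Q2=[]
t=19-22: P3@Q1 runs 3, rem=0, completes. Q0=[] Q1=[P4] Q2=[]
t=22-27: P4@Q1 runs 5, rem=0, completes. Q0=[] Q1=[] Q2=[]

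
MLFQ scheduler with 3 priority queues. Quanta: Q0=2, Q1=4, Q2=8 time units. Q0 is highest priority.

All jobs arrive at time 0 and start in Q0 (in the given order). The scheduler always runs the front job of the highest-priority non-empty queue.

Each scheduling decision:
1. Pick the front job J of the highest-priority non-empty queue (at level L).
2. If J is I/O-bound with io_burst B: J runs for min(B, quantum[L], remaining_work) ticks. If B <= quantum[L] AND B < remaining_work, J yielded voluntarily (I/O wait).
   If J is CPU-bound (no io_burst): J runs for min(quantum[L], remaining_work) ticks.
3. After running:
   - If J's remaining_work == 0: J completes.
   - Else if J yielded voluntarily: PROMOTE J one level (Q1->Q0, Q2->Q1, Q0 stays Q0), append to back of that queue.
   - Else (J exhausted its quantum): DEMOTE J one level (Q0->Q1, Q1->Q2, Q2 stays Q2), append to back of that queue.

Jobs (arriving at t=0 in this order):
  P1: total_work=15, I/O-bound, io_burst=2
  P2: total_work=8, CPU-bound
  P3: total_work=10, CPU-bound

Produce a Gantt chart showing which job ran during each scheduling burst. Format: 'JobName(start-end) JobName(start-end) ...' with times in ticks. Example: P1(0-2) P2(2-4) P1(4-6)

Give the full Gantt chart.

t=0-2: P1@Q0 runs 2, rem=13, I/O yield, promote→Q0. Q0=[P2,P3,P1] Q1=[] Q2=[]
t=2-4: P2@Q0 runs 2, rem=6, quantum used, demote→Q1. Q0=[P3,P1] Q1=[P2] Q2=[]
t=4-6: P3@Q0 runs 2, rem=8, quantum used, demote→Q1. Q0=[P1] Q1=[P2,P3] Q2=[]
t=6-8: P1@Q0 runs 2, rem=11, I/O yield, promote→Q0. Q0=[P1] Q1=[P2,P3] Q2=[]
t=8-10: P1@Q0 runs 2, rem=9, I/O yield, promote→Q0. Q0=[P1] Q1=[P2,P3] Q2=[]
t=10-12: P1@Q0 runs 2, rem=7, I/O yield, promote→Q0. Q0=[P1] Q1=[P2,P3] Q2=[]
t=12-14: P1@Q0 runs 2, rem=5, I/O yield, promote→Q0. Q0=[P1] Q1=[P2,P3] Q2=[]
t=14-16: P1@Q0 runs 2, rem=3, I/O yield, promote→Q0. Q0=[P1] Q1=[P2,P3] Q2=[]
t=16-18: P1@Q0 runs 2, rem=1, I/O yield, promote→Q0. Q0=[P1] Q1=[P2,P3] Q2=[]
t=18-19: P1@Q0 runs 1, rem=0, completes. Q0=[] Q1=[P2,P3] Q2=[]
t=19-23: P2@Q1 runs 4, rem=2, quantum used, demote→Q2. Q0=[] Q1=[P3] Q2=[P2]
t=23-27: P3@Q1 runs 4, rem=4, quantum used, demote→Q2. Q0=[] Q1=[] Q2=[P2,P3]
t=27-29: P2@Q2 runs 2, rem=0, completes. Q0=[] Q1=[] Q2=[P3]
t=29-33: P3@Q2 runs 4, rem=0, completes. Q0=[] Q1=[] Q2=[]

Answer: P1(0-2) P2(2-4) P3(4-6) P1(6-8) P1(8-10) P1(10-12) P1(12-14) P1(14-16) P1(16-18) P1(18-19) P2(19-23) P3(23-27) P2(27-29) P3(29-33)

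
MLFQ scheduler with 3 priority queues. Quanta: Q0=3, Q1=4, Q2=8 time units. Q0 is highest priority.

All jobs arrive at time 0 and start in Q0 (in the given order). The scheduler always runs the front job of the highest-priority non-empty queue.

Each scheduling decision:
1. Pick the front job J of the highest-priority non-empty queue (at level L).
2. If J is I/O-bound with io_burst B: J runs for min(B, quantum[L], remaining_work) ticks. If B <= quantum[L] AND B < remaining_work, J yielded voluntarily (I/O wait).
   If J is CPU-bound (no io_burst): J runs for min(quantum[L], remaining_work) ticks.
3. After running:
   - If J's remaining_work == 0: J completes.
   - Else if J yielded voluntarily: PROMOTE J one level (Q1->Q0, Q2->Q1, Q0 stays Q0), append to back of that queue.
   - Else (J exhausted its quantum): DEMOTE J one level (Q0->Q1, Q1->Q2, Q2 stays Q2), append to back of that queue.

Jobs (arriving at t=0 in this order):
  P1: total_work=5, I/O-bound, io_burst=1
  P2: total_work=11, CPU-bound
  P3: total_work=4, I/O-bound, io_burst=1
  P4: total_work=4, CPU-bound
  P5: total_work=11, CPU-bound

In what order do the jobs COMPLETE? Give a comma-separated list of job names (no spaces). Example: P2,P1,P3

t=0-1: P1@Q0 runs 1, rem=4, I/O yield, promote→Q0. Q0=[P2,P3,P4,P5,P1] Q1=[] Q2=[]
t=1-4: P2@Q0 runs 3, rem=8, quantum used, demote→Q1. Q0=[P3,P4,P5,P1] Q1=[P2] Q2=[]
t=4-5: P3@Q0 runs 1, rem=3, I/O yield, promote→Q0. Q0=[P4,P5,P1,P3] Q1=[P2] Q2=[]
t=5-8: P4@Q0 runs 3, rem=1, quantum used, demote→Q1. Q0=[P5,P1,P3] Q1=[P2,P4] Q2=[]
t=8-11: P5@Q0 runs 3, rem=8, quantum used, demote→Q1. Q0=[P1,P3] Q1=[P2,P4,P5] Q2=[]
t=11-12: P1@Q0 runs 1, rem=3, I/O yield, promote→Q0. Q0=[P3,P1] Q1=[P2,P4,P5] Q2=[]
t=12-13: P3@Q0 runs 1, rem=2, I/O yield, promote→Q0. Q0=[P1,P3] Q1=[P2,P4,P5] Q2=[]
t=13-14: P1@Q0 runs 1, rem=2, I/O yield, promote→Q0. Q0=[P3,P1] Q1=[P2,P4,P5] Q2=[]
t=14-15: P3@Q0 runs 1, rem=1, I/O yield, promote→Q0. Q0=[P1,P3] Q1=[P2,P4,P5] Q2=[]
t=15-16: P1@Q0 runs 1, rem=1, I/O yield, promote→Q0. Q0=[P3,P1] Q1=[P2,P4,P5] Q2=[]
t=16-17: P3@Q0 runs 1, rem=0, completes. Q0=[P1] Q1=[P2,P4,P5] Q2=[]
t=17-18: P1@Q0 runs 1, rem=0, completes. Q0=[] Q1=[P2,P4,P5] Q2=[]
t=18-22: P2@Q1 runs 4, rem=4, quantum used, demote→Q2. Q0=[] Q1=[P4,P5] Q2=[P2]
t=22-23: P4@Q1 runs 1, rem=0, completes. Q0=[] Q1=[P5] Q2=[P2]
t=23-27: P5@Q1 runs 4, rem=4, quantum used, demote→Q2. Q0=[] Q1=[] Q2=[P2,P5]
t=27-31: P2@Q2 runs 4, rem=0, completes. Q0=[] Q1=[] Q2=[P5]
t=31-35: P5@Q2 runs 4, rem=0, completes. Q0=[] Q1=[] Q2=[]

Answer: P3,P1,P4,P2,P5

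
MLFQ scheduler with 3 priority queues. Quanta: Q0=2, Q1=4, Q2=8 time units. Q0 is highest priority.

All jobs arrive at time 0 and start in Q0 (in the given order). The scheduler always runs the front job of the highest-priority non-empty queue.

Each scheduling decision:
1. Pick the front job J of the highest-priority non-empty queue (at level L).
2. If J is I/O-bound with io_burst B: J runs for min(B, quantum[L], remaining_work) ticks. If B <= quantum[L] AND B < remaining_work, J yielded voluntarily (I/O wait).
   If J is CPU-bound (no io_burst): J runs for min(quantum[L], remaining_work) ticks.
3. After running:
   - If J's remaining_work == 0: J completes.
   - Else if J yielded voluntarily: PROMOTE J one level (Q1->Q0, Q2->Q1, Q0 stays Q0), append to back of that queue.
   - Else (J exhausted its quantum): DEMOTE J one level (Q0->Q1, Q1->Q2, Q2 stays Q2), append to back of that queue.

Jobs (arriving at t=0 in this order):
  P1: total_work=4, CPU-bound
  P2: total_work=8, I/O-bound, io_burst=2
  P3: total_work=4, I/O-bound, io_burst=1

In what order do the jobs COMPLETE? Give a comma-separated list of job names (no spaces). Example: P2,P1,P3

Answer: P2,P3,P1

Derivation:
t=0-2: P1@Q0 runs 2, rem=2, quantum used, demote→Q1. Q0=[P2,P3] Q1=[P1] Q2=[]
t=2-4: P2@Q0 runs 2, rem=6, I/O yield, promote→Q0. Q0=[P3,P2] Q1=[P1] Q2=[]
t=4-5: P3@Q0 runs 1, rem=3, I/O yield, promote→Q0. Q0=[P2,P3] Q1=[P1] Q2=[]
t=5-7: P2@Q0 runs 2, rem=4, I/O yield, promote→Q0. Q0=[P3,P2] Q1=[P1] Q2=[]
t=7-8: P3@Q0 runs 1, rem=2, I/O yield, promote→Q0. Q0=[P2,P3] Q1=[P1] Q2=[]
t=8-10: P2@Q0 runs 2, rem=2, I/O yield, promote→Q0. Q0=[P3,P2] Q1=[P1] Q2=[]
t=10-11: P3@Q0 runs 1, rem=1, I/O yield, promote→Q0. Q0=[P2,P3] Q1=[P1] Q2=[]
t=11-13: P2@Q0 runs 2, rem=0, completes. Q0=[P3] Q1=[P1] Q2=[]
t=13-14: P3@Q0 runs 1, rem=0, completes. Q0=[] Q1=[P1] Q2=[]
t=14-16: P1@Q1 runs 2, rem=0, completes. Q0=[] Q1=[] Q2=[]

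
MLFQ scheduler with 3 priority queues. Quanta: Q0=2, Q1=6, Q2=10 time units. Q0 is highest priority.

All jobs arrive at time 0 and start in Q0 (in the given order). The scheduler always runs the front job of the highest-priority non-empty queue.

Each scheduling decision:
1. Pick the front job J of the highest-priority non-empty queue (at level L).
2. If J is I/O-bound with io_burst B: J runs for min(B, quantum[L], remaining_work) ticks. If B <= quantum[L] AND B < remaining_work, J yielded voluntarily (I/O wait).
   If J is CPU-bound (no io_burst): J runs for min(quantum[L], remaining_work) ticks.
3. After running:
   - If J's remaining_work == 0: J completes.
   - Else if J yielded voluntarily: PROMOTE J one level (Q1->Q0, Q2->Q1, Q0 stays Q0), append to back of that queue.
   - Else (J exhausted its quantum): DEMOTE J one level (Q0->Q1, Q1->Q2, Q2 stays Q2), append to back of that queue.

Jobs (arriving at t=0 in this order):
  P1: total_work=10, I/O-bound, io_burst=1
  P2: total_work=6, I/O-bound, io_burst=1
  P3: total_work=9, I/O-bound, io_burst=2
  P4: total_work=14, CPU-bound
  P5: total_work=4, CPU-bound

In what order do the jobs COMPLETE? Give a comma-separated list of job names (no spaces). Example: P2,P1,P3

Answer: P3,P2,P1,P5,P4

Derivation:
t=0-1: P1@Q0 runs 1, rem=9, I/O yield, promote→Q0. Q0=[P2,P3,P4,P5,P1] Q1=[] Q2=[]
t=1-2: P2@Q0 runs 1, rem=5, I/O yield, promote→Q0. Q0=[P3,P4,P5,P1,P2] Q1=[] Q2=[]
t=2-4: P3@Q0 runs 2, rem=7, I/O yield, promote→Q0. Q0=[P4,P5,P1,P2,P3] Q1=[] Q2=[]
t=4-6: P4@Q0 runs 2, rem=12, quantum used, demote→Q1. Q0=[P5,P1,P2,P3] Q1=[P4] Q2=[]
t=6-8: P5@Q0 runs 2, rem=2, quantum used, demote→Q1. Q0=[P1,P2,P3] Q1=[P4,P5] Q2=[]
t=8-9: P1@Q0 runs 1, rem=8, I/O yield, promote→Q0. Q0=[P2,P3,P1] Q1=[P4,P5] Q2=[]
t=9-10: P2@Q0 runs 1, rem=4, I/O yield, promote→Q0. Q0=[P3,P1,P2] Q1=[P4,P5] Q2=[]
t=10-12: P3@Q0 runs 2, rem=5, I/O yield, promote→Q0. Q0=[P1,P2,P3] Q1=[P4,P5] Q2=[]
t=12-13: P1@Q0 runs 1, rem=7, I/O yield, promote→Q0. Q0=[P2,P3,P1] Q1=[P4,P5] Q2=[]
t=13-14: P2@Q0 runs 1, rem=3, I/O yield, promote→Q0. Q0=[P3,P1,P2] Q1=[P4,P5] Q2=[]
t=14-16: P3@Q0 runs 2, rem=3, I/O yield, promote→Q0. Q0=[P1,P2,P3] Q1=[P4,P5] Q2=[]
t=16-17: P1@Q0 runs 1, rem=6, I/O yield, promote→Q0. Q0=[P2,P3,P1] Q1=[P4,P5] Q2=[]
t=17-18: P2@Q0 runs 1, rem=2, I/O yield, promote→Q0. Q0=[P3,P1,P2] Q1=[P4,P5] Q2=[]
t=18-20: P3@Q0 runs 2, rem=1, I/O yield, promote→Q0. Q0=[P1,P2,P3] Q1=[P4,P5] Q2=[]
t=20-21: P1@Q0 runs 1, rem=5, I/O yield, promote→Q0. Q0=[P2,P3,P1] Q1=[P4,P5] Q2=[]
t=21-22: P2@Q0 runs 1, rem=1, I/O yield, promote→Q0. Q0=[P3,P1,P2] Q1=[P4,P5] Q2=[]
t=22-23: P3@Q0 runs 1, rem=0, completes. Q0=[P1,P2] Q1=[P4,P5] Q2=[]
t=23-24: P1@Q0 runs 1, rem=4, I/O yield, promote→Q0. Q0=[P2,P1] Q1=[P4,P5] Q2=[]
t=24-25: P2@Q0 runs 1, rem=0, completes. Q0=[P1] Q1=[P4,P5] Q2=[]
t=25-26: P1@Q0 runs 1, rem=3, I/O yield, promote→Q0. Q0=[P1] Q1=[P4,P5] Q2=[]
t=26-27: P1@Q0 runs 1, rem=2, I/O yield, promote→Q0. Q0=[P1] Q1=[P4,P5] Q2=[]
t=27-28: P1@Q0 runs 1, rem=1, I/O yield, promote→Q0. Q0=[P1] Q1=[P4,P5] Q2=[]
t=28-29: P1@Q0 runs 1, rem=0, completes. Q0=[] Q1=[P4,P5] Q2=[]
t=29-35: P4@Q1 runs 6, rem=6, quantum used, demote→Q2. Q0=[] Q1=[P5] Q2=[P4]
t=35-37: P5@Q1 runs 2, rem=0, completes. Q0=[] Q1=[] Q2=[P4]
t=37-43: P4@Q2 runs 6, rem=0, completes. Q0=[] Q1=[] Q2=[]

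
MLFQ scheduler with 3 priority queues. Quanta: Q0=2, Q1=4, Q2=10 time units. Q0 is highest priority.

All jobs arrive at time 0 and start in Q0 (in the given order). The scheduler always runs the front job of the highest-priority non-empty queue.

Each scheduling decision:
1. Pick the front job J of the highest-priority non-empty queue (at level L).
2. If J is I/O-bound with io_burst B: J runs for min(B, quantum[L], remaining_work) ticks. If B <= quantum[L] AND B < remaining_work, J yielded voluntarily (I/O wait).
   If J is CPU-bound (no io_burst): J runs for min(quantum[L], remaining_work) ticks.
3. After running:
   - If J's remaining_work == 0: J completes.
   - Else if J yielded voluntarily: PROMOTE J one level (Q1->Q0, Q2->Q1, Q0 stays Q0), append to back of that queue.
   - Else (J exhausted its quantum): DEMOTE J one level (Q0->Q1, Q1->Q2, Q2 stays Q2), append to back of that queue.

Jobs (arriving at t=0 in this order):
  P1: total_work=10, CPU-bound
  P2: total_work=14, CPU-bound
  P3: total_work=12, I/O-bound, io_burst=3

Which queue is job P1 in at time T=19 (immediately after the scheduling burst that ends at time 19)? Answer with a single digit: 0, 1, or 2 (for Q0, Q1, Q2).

Answer: 2

Derivation:
t=0-2: P1@Q0 runs 2, rem=8, quantum used, demote→Q1. Q0=[P2,P3] Q1=[P1] Q2=[]
t=2-4: P2@Q0 runs 2, rem=12, quantum used, demote→Q1. Q0=[P3] Q1=[P1,P2] Q2=[]
t=4-6: P3@Q0 runs 2, rem=10, quantum used, demote→Q1. Q0=[] Q1=[P1,P2,P3] Q2=[]
t=6-10: P1@Q1 runs 4, rem=4, quantum used, demote→Q2. Q0=[] Q1=[P2,P3] Q2=[P1]
t=10-14: P2@Q1 runs 4, rem=8, quantum used, demote→Q2. Q0=[] Q1=[P3] Q2=[P1,P2]
t=14-17: P3@Q1 runs 3, rem=7, I/O yield, promote→Q0. Q0=[P3] Q1=[] Q2=[P1,P2]
t=17-19: P3@Q0 runs 2, rem=5, quantum used, demote→Q1. Q0=[] Q1=[P3] Q2=[P1,P2]
t=19-22: P3@Q1 runs 3, rem=2, I/O yield, promote→Q0. Q0=[P3] Q1=[] Q2=[P1,P2]
t=22-24: P3@Q0 runs 2, rem=0, completes. Q0=[] Q1=[] Q2=[P1,P2]
t=24-28: P1@Q2 runs 4, rem=0, completes. Q0=[] Q1=[] Q2=[P2]
t=28-36: P2@Q2 runs 8, rem=0, completes. Q0=[] Q1=[] Q2=[]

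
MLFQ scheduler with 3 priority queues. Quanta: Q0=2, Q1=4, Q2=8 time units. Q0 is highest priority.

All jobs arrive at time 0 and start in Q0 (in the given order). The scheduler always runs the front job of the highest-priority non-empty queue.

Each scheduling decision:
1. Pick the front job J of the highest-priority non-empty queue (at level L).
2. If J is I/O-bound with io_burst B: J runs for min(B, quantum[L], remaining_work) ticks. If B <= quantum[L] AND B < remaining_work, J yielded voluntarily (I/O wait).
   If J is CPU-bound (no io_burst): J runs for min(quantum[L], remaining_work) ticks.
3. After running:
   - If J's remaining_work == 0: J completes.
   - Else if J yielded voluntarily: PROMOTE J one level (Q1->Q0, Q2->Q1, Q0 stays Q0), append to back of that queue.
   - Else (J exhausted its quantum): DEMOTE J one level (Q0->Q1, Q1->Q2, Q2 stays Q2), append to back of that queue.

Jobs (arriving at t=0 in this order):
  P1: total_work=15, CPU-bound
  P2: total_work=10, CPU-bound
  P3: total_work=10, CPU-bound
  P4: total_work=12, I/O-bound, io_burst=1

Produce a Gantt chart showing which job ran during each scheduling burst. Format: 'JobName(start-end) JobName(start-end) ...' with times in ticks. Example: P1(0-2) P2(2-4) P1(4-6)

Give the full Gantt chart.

Answer: P1(0-2) P2(2-4) P3(4-6) P4(6-7) P4(7-8) P4(8-9) P4(9-10) P4(10-11) P4(11-12) P4(12-13) P4(13-14) P4(14-15) P4(15-16) P4(16-17) P4(17-18) P1(18-22) P2(22-26) P3(26-30) P1(30-38) P2(38-42) P3(42-46) P1(46-47)

Derivation:
t=0-2: P1@Q0 runs 2, rem=13, quantum used, demote→Q1. Q0=[P2,P3,P4] Q1=[P1] Q2=[]
t=2-4: P2@Q0 runs 2, rem=8, quantum used, demote→Q1. Q0=[P3,P4] Q1=[P1,P2] Q2=[]
t=4-6: P3@Q0 runs 2, rem=8, quantum used, demote→Q1. Q0=[P4] Q1=[P1,P2,P3] Q2=[]
t=6-7: P4@Q0 runs 1, rem=11, I/O yield, promote→Q0. Q0=[P4] Q1=[P1,P2,P3] Q2=[]
t=7-8: P4@Q0 runs 1, rem=10, I/O yield, promote→Q0. Q0=[P4] Q1=[P1,P2,P3] Q2=[]
t=8-9: P4@Q0 runs 1, rem=9, I/O yield, promote→Q0. Q0=[P4] Q1=[P1,P2,P3] Q2=[]
t=9-10: P4@Q0 runs 1, rem=8, I/O yield, promote→Q0. Q0=[P4] Q1=[P1,P2,P3] Q2=[]
t=10-11: P4@Q0 runs 1, rem=7, I/O yield, promote→Q0. Q0=[P4] Q1=[P1,P2,P3] Q2=[]
t=11-12: P4@Q0 runs 1, rem=6, I/O yield, promote→Q0. Q0=[P4] Q1=[P1,P2,P3] Q2=[]
t=12-13: P4@Q0 runs 1, rem=5, I/O yield, promote→Q0. Q0=[P4] Q1=[P1,P2,P3] Q2=[]
t=13-14: P4@Q0 runs 1, rem=4, I/O yield, promote→Q0. Q0=[P4] Q1=[P1,P2,P3] Q2=[]
t=14-15: P4@Q0 runs 1, rem=3, I/O yield, promote→Q0. Q0=[P4] Q1=[P1,P2,P3] Q2=[]
t=15-16: P4@Q0 runs 1, rem=2, I/O yield, promote→Q0. Q0=[P4] Q1=[P1,P2,P3] Q2=[]
t=16-17: P4@Q0 runs 1, rem=1, I/O yield, promote→Q0. Q0=[P4] Q1=[P1,P2,P3] Q2=[]
t=17-18: P4@Q0 runs 1, rem=0, completes. Q0=[] Q1=[P1,P2,P3] Q2=[]
t=18-22: P1@Q1 runs 4, rem=9, quantum used, demote→Q2. Q0=[] Q1=[P2,P3] Q2=[P1]
t=22-26: P2@Q1 runs 4, rem=4, quantum used, demote→Q2. Q0=[] Q1=[P3] Q2=[P1,P2]
t=26-30: P3@Q1 runs 4, rem=4, quantum used, demote→Q2. Q0=[] Q1=[] Q2=[P1,P2,P3]
t=30-38: P1@Q2 runs 8, rem=1, quantum used, demote→Q2. Q0=[] Q1=[] Q2=[P2,P3,P1]
t=38-42: P2@Q2 runs 4, rem=0, completes. Q0=[] Q1=[] Q2=[P3,P1]
t=42-46: P3@Q2 runs 4, rem=0, completes. Q0=[] Q1=[] Q2=[P1]
t=46-47: P1@Q2 runs 1, rem=0, completes. Q0=[] Q1=[] Q2=[]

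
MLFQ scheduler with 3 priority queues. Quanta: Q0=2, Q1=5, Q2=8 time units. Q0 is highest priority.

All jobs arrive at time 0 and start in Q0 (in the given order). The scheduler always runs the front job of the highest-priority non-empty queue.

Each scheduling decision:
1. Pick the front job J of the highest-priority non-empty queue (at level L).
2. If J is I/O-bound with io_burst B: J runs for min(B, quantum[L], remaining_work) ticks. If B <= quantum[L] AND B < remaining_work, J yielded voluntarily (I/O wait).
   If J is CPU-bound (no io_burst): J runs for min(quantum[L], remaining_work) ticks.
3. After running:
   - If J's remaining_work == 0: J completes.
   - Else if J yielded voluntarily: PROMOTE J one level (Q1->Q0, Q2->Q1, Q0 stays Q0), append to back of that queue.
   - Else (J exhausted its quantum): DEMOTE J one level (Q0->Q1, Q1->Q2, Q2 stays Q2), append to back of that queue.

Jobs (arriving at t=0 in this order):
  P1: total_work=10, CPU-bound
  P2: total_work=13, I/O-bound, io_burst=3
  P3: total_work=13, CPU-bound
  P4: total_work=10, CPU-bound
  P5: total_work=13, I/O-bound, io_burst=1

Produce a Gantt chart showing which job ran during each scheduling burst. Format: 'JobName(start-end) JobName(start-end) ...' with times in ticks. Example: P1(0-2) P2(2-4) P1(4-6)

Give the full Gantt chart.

Answer: P1(0-2) P2(2-4) P3(4-6) P4(6-8) P5(8-9) P5(9-10) P5(10-11) P5(11-12) P5(12-13) P5(13-14) P5(14-15) P5(15-16) P5(16-17) P5(17-18) P5(18-19) P5(19-20) P5(20-21) P1(21-26) P2(26-29) P2(29-31) P3(31-36) P4(36-41) P2(41-44) P2(44-46) P2(46-47) P1(47-50) P3(50-56) P4(56-59)

Derivation:
t=0-2: P1@Q0 runs 2, rem=8, quantum used, demote→Q1. Q0=[P2,P3,P4,P5] Q1=[P1] Q2=[]
t=2-4: P2@Q0 runs 2, rem=11, quantum used, demote→Q1. Q0=[P3,P4,P5] Q1=[P1,P2] Q2=[]
t=4-6: P3@Q0 runs 2, rem=11, quantum used, demote→Q1. Q0=[P4,P5] Q1=[P1,P2,P3] Q2=[]
t=6-8: P4@Q0 runs 2, rem=8, quantum used, demote→Q1. Q0=[P5] Q1=[P1,P2,P3,P4] Q2=[]
t=8-9: P5@Q0 runs 1, rem=12, I/O yield, promote→Q0. Q0=[P5] Q1=[P1,P2,P3,P4] Q2=[]
t=9-10: P5@Q0 runs 1, rem=11, I/O yield, promote→Q0. Q0=[P5] Q1=[P1,P2,P3,P4] Q2=[]
t=10-11: P5@Q0 runs 1, rem=10, I/O yield, promote→Q0. Q0=[P5] Q1=[P1,P2,P3,P4] Q2=[]
t=11-12: P5@Q0 runs 1, rem=9, I/O yield, promote→Q0. Q0=[P5] Q1=[P1,P2,P3,P4] Q2=[]
t=12-13: P5@Q0 runs 1, rem=8, I/O yield, promote→Q0. Q0=[P5] Q1=[P1,P2,P3,P4] Q2=[]
t=13-14: P5@Q0 runs 1, rem=7, I/O yield, promote→Q0. Q0=[P5] Q1=[P1,P2,P3,P4] Q2=[]
t=14-15: P5@Q0 runs 1, rem=6, I/O yield, promote→Q0. Q0=[P5] Q1=[P1,P2,P3,P4] Q2=[]
t=15-16: P5@Q0 runs 1, rem=5, I/O yield, promote→Q0. Q0=[P5] Q1=[P1,P2,P3,P4] Q2=[]
t=16-17: P5@Q0 runs 1, rem=4, I/O yield, promote→Q0. Q0=[P5] Q1=[P1,P2,P3,P4] Q2=[]
t=17-18: P5@Q0 runs 1, rem=3, I/O yield, promote→Q0. Q0=[P5] Q1=[P1,P2,P3,P4] Q2=[]
t=18-19: P5@Q0 runs 1, rem=2, I/O yield, promote→Q0. Q0=[P5] Q1=[P1,P2,P3,P4] Q2=[]
t=19-20: P5@Q0 runs 1, rem=1, I/O yield, promote→Q0. Q0=[P5] Q1=[P1,P2,P3,P4] Q2=[]
t=20-21: P5@Q0 runs 1, rem=0, completes. Q0=[] Q1=[P1,P2,P3,P4] Q2=[]
t=21-26: P1@Q1 runs 5, rem=3, quantum used, demote→Q2. Q0=[] Q1=[P2,P3,P4] Q2=[P1]
t=26-29: P2@Q1 runs 3, rem=8, I/O yield, promote→Q0. Q0=[P2] Q1=[P3,P4] Q2=[P1]
t=29-31: P2@Q0 runs 2, rem=6, quantum used, demote→Q1. Q0=[] Q1=[P3,P4,P2] Q2=[P1]
t=31-36: P3@Q1 runs 5, rem=6, quantum used, demote→Q2. Q0=[] Q1=[P4,P2] Q2=[P1,P3]
t=36-41: P4@Q1 runs 5, rem=3, quantum used, demote→Q2. Q0=[] Q1=[P2] Q2=[P1,P3,P4]
t=41-44: P2@Q1 runs 3, rem=3, I/O yield, promote→Q0. Q0=[P2] Q1=[] Q2=[P1,P3,P4]
t=44-46: P2@Q0 runs 2, rem=1, quantum used, demote→Q1. Q0=[] Q1=[P2] Q2=[P1,P3,P4]
t=46-47: P2@Q1 runs 1, rem=0, completes. Q0=[] Q1=[] Q2=[P1,P3,P4]
t=47-50: P1@Q2 runs 3, rem=0, completes. Q0=[] Q1=[] Q2=[P3,P4]
t=50-56: P3@Q2 runs 6, rem=0, completes. Q0=[] Q1=[] Q2=[P4]
t=56-59: P4@Q2 runs 3, rem=0, completes. Q0=[] Q1=[] Q2=[]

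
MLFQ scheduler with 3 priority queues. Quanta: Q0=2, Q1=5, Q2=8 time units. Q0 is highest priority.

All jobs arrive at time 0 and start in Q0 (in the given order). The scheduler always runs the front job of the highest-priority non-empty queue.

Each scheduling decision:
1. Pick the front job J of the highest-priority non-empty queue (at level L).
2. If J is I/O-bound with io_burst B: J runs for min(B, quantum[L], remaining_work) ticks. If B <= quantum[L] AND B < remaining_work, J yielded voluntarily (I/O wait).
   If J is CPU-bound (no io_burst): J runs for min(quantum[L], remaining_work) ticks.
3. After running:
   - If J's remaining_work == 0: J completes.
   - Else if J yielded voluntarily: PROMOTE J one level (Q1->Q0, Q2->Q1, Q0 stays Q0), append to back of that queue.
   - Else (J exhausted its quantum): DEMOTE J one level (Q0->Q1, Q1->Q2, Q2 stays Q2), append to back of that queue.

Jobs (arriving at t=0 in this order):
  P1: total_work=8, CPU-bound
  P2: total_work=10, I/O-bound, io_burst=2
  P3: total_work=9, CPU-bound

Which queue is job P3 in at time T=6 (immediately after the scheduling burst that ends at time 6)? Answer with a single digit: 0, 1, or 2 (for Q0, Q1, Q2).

Answer: 1

Derivation:
t=0-2: P1@Q0 runs 2, rem=6, quantum used, demote→Q1. Q0=[P2,P3] Q1=[P1] Q2=[]
t=2-4: P2@Q0 runs 2, rem=8, I/O yield, promote→Q0. Q0=[P3,P2] Q1=[P1] Q2=[]
t=4-6: P3@Q0 runs 2, rem=7, quantum used, demote→Q1. Q0=[P2] Q1=[P1,P3] Q2=[]
t=6-8: P2@Q0 runs 2, rem=6, I/O yield, promote→Q0. Q0=[P2] Q1=[P1,P3] Q2=[]
t=8-10: P2@Q0 runs 2, rem=4, I/O yield, promote→Q0. Q0=[P2] Q1=[P1,P3] Q2=[]
t=10-12: P2@Q0 runs 2, rem=2, I/O yield, promote→Q0. Q0=[P2] Q1=[P1,P3] Q2=[]
t=12-14: P2@Q0 runs 2, rem=0, completes. Q0=[] Q1=[P1,P3] Q2=[]
t=14-19: P1@Q1 runs 5, rem=1, quantum used, demote→Q2. Q0=[] Q1=[P3] Q2=[P1]
t=19-24: P3@Q1 runs 5, rem=2, quantum used, demote→Q2. Q0=[] Q1=[] Q2=[P1,P3]
t=24-25: P1@Q2 runs 1, rem=0, completes. Q0=[] Q1=[] Q2=[P3]
t=25-27: P3@Q2 runs 2, rem=0, completes. Q0=[] Q1=[] Q2=[]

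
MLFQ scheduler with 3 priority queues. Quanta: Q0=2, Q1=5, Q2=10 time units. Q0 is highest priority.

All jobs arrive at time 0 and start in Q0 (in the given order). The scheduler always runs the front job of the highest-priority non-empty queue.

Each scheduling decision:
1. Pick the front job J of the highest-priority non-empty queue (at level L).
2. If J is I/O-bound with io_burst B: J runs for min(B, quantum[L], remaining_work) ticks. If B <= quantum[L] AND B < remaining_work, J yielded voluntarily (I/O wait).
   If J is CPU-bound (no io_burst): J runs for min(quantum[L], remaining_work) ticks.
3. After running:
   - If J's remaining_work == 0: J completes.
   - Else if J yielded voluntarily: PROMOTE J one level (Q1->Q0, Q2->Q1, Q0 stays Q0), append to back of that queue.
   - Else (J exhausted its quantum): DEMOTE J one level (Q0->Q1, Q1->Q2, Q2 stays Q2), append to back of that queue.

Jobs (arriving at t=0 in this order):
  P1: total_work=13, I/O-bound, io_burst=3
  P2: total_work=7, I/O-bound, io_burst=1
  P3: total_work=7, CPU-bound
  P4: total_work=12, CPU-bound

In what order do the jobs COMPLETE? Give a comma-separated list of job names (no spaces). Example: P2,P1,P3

t=0-2: P1@Q0 runs 2, rem=11, quantum used, demote→Q1. Q0=[P2,P3,P4] Q1=[P1] Q2=[]
t=2-3: P2@Q0 runs 1, rem=6, I/O yield, promote→Q0. Q0=[P3,P4,P2] Q1=[P1] Q2=[]
t=3-5: P3@Q0 runs 2, rem=5, quantum used, demote→Q1. Q0=[P4,P2] Q1=[P1,P3] Q2=[]
t=5-7: P4@Q0 runs 2, rem=10, quantum used, demote→Q1. Q0=[P2] Q1=[P1,P3,P4] Q2=[]
t=7-8: P2@Q0 runs 1, rem=5, I/O yield, promote→Q0. Q0=[P2] Q1=[P1,P3,P4] Q2=[]
t=8-9: P2@Q0 runs 1, rem=4, I/O yield, promote→Q0. Q0=[P2] Q1=[P1,P3,P4] Q2=[]
t=9-10: P2@Q0 runs 1, rem=3, I/O yield, promote→Q0. Q0=[P2] Q1=[P1,P3,P4] Q2=[]
t=10-11: P2@Q0 runs 1, rem=2, I/O yield, promote→Q0. Q0=[P2] Q1=[P1,P3,P4] Q2=[]
t=11-12: P2@Q0 runs 1, rem=1, I/O yield, promote→Q0. Q0=[P2] Q1=[P1,P3,P4] Q2=[]
t=12-13: P2@Q0 runs 1, rem=0, completes. Q0=[] Q1=[P1,P3,P4] Q2=[]
t=13-16: P1@Q1 runs 3, rem=8, I/O yield, promote→Q0. Q0=[P1] Q1=[P3,P4] Q2=[]
t=16-18: P1@Q0 runs 2, rem=6, quantum used, demote→Q1. Q0=[] Q1=[P3,P4,P1] Q2=[]
t=18-23: P3@Q1 runs 5, rem=0, completes. Q0=[] Q1=[P4,P1] Q2=[]
t=23-28: P4@Q1 runs 5, rem=5, quantum used, demote→Q2. Q0=[] Q1=[P1] Q2=[P4]
t=28-31: P1@Q1 runs 3, rem=3, I/O yield, promote→Q0. Q0=[P1] Q1=[] Q2=[P4]
t=31-33: P1@Q0 runs 2, rem=1, quantum used, demote→Q1. Q0=[] Q1=[P1] Q2=[P4]
t=33-34: P1@Q1 runs 1, rem=0, completes. Q0=[] Q1=[] Q2=[P4]
t=34-39: P4@Q2 runs 5, rem=0, completes. Q0=[] Q1=[] Q2=[]

Answer: P2,P3,P1,P4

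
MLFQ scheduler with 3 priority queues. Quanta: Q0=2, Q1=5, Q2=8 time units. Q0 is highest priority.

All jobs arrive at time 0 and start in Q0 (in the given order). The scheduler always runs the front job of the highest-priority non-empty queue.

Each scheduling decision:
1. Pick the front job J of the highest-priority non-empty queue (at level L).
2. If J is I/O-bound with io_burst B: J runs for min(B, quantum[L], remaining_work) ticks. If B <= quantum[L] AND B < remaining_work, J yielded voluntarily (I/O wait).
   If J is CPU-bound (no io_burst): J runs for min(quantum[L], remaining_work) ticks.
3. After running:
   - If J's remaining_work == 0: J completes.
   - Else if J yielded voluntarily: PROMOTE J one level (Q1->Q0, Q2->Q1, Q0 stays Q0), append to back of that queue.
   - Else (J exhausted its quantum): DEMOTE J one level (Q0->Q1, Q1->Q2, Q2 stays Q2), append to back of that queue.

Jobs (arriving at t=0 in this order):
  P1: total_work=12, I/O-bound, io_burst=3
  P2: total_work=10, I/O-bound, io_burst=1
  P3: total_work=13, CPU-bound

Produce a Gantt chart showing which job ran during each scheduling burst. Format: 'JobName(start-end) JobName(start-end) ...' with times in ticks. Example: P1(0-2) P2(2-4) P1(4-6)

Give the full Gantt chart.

t=0-2: P1@Q0 runs 2, rem=10, quantum used, demote→Q1. Q0=[P2,P3] Q1=[P1] Q2=[]
t=2-3: P2@Q0 runs 1, rem=9, I/O yield, promote→Q0. Q0=[P3,P2] Q1=[P1] Q2=[]
t=3-5: P3@Q0 runs 2, rem=11, quantum used, demote→Q1. Q0=[P2] Q1=[P1,P3] Q2=[]
t=5-6: P2@Q0 runs 1, rem=8, I/O yield, promote→Q0. Q0=[P2] Q1=[P1,P3] Q2=[]
t=6-7: P2@Q0 runs 1, rem=7, I/O yield, promote→Q0. Q0=[P2] Q1=[P1,P3] Q2=[]
t=7-8: P2@Q0 runs 1, rem=6, I/O yield, promote→Q0. Q0=[P2] Q1=[P1,P3] Q2=[]
t=8-9: P2@Q0 runs 1, rem=5, I/O yield, promote→Q0. Q0=[P2] Q1=[P1,P3] Q2=[]
t=9-10: P2@Q0 runs 1, rem=4, I/O yield, promote→Q0. Q0=[P2] Q1=[P1,P3] Q2=[]
t=10-11: P2@Q0 runs 1, rem=3, I/O yield, promote→Q0. Q0=[P2] Q1=[P1,P3] Q2=[]
t=11-12: P2@Q0 runs 1, rem=2, I/O yield, promote→Q0. Q0=[P2] Q1=[P1,P3] Q2=[]
t=12-13: P2@Q0 runs 1, rem=1, I/O yield, promote→Q0. Q0=[P2] Q1=[P1,P3] Q2=[]
t=13-14: P2@Q0 runs 1, rem=0, completes. Q0=[] Q1=[P1,P3] Q2=[]
t=14-17: P1@Q1 runs 3, rem=7, I/O yield, promote→Q0. Q0=[P1] Q1=[P3] Q2=[]
t=17-19: P1@Q0 runs 2, rem=5, quantum used, demote→Q1. Q0=[] Q1=[P3,P1] Q2=[]
t=19-24: P3@Q1 runs 5, rem=6, quantum used, demote→Q2. Q0=[] Q1=[P1] Q2=[P3]
t=24-27: P1@Q1 runs 3, rem=2, I/O yield, promote→Q0. Q0=[P1] Q1=[] Q2=[P3]
t=27-29: P1@Q0 runs 2, rem=0, completes. Q0=[] Q1=[] Q2=[P3]
t=29-35: P3@Q2 runs 6, rem=0, completes. Q0=[] Q1=[] Q2=[]

Answer: P1(0-2) P2(2-3) P3(3-5) P2(5-6) P2(6-7) P2(7-8) P2(8-9) P2(9-10) P2(10-11) P2(11-12) P2(12-13) P2(13-14) P1(14-17) P1(17-19) P3(19-24) P1(24-27) P1(27-29) P3(29-35)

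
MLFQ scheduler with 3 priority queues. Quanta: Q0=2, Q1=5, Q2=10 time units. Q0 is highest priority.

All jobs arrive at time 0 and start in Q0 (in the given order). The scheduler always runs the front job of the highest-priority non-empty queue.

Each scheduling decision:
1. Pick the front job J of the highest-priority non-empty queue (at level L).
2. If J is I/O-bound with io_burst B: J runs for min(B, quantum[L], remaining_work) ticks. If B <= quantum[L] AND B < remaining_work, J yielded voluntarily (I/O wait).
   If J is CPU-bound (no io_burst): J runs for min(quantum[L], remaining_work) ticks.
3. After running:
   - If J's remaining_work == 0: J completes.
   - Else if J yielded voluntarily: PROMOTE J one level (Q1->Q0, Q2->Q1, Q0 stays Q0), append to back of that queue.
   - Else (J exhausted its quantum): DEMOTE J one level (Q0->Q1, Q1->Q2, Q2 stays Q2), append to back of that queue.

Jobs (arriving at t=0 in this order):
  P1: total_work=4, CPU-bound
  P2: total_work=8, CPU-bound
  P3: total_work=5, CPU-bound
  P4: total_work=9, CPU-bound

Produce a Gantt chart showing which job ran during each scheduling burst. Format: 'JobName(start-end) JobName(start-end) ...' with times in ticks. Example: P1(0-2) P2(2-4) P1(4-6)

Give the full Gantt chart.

Answer: P1(0-2) P2(2-4) P3(4-6) P4(6-8) P1(8-10) P2(10-15) P3(15-18) P4(18-23) P2(23-24) P4(24-26)

Derivation:
t=0-2: P1@Q0 runs 2, rem=2, quantum used, demote→Q1. Q0=[P2,P3,P4] Q1=[P1] Q2=[]
t=2-4: P2@Q0 runs 2, rem=6, quantum used, demote→Q1. Q0=[P3,P4] Q1=[P1,P2] Q2=[]
t=4-6: P3@Q0 runs 2, rem=3, quantum used, demote→Q1. Q0=[P4] Q1=[P1,P2,P3] Q2=[]
t=6-8: P4@Q0 runs 2, rem=7, quantum used, demote→Q1. Q0=[] Q1=[P1,P2,P3,P4] Q2=[]
t=8-10: P1@Q1 runs 2, rem=0, completes. Q0=[] Q1=[P2,P3,P4] Q2=[]
t=10-15: P2@Q1 runs 5, rem=1, quantum used, demote→Q2. Q0=[] Q1=[P3,P4] Q2=[P2]
t=15-18: P3@Q1 runs 3, rem=0, completes. Q0=[] Q1=[P4] Q2=[P2]
t=18-23: P4@Q1 runs 5, rem=2, quantum used, demote→Q2. Q0=[] Q1=[] Q2=[P2,P4]
t=23-24: P2@Q2 runs 1, rem=0, completes. Q0=[] Q1=[] Q2=[P4]
t=24-26: P4@Q2 runs 2, rem=0, completes. Q0=[] Q1=[] Q2=[]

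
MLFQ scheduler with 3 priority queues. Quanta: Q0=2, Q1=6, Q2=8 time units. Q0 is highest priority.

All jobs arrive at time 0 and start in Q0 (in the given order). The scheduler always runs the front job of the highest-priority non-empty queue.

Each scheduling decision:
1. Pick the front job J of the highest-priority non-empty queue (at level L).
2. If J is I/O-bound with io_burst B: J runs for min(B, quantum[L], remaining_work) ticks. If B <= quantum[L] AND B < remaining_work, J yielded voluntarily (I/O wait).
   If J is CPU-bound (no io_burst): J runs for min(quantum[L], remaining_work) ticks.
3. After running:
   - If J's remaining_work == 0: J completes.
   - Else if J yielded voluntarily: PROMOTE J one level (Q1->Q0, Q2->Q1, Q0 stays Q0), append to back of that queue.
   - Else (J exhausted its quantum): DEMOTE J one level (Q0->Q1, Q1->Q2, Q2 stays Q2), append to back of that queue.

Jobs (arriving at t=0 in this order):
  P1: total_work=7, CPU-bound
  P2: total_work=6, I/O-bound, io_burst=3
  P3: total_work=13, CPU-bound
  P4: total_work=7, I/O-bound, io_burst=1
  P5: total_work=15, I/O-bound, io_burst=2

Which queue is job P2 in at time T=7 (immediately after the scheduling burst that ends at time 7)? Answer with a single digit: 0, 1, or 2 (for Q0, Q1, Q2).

Answer: 1

Derivation:
t=0-2: P1@Q0 runs 2, rem=5, quantum used, demote→Q1. Q0=[P2,P3,P4,P5] Q1=[P1] Q2=[]
t=2-4: P2@Q0 runs 2, rem=4, quantum used, demote→Q1. Q0=[P3,P4,P5] Q1=[P1,P2] Q2=[]
t=4-6: P3@Q0 runs 2, rem=11, quantum used, demote→Q1. Q0=[P4,P5] Q1=[P1,P2,P3] Q2=[]
t=6-7: P4@Q0 runs 1, rem=6, I/O yield, promote→Q0. Q0=[P5,P4] Q1=[P1,P2,P3] Q2=[]
t=7-9: P5@Q0 runs 2, rem=13, I/O yield, promote→Q0. Q0=[P4,P5] Q1=[P1,P2,P3] Q2=[]
t=9-10: P4@Q0 runs 1, rem=5, I/O yield, promote→Q0. Q0=[P5,P4] Q1=[P1,P2,P3] Q2=[]
t=10-12: P5@Q0 runs 2, rem=11, I/O yield, promote→Q0. Q0=[P4,P5] Q1=[P1,P2,P3] Q2=[]
t=12-13: P4@Q0 runs 1, rem=4, I/O yield, promote→Q0. Q0=[P5,P4] Q1=[P1,P2,P3] Q2=[]
t=13-15: P5@Q0 runs 2, rem=9, I/O yield, promote→Q0. Q0=[P4,P5] Q1=[P1,P2,P3] Q2=[]
t=15-16: P4@Q0 runs 1, rem=3, I/O yield, promote→Q0. Q0=[P5,P4] Q1=[P1,P2,P3] Q2=[]
t=16-18: P5@Q0 runs 2, rem=7, I/O yield, promote→Q0. Q0=[P4,P5] Q1=[P1,P2,P3] Q2=[]
t=18-19: P4@Q0 runs 1, rem=2, I/O yield, promote→Q0. Q0=[P5,P4] Q1=[P1,P2,P3] Q2=[]
t=19-21: P5@Q0 runs 2, rem=5, I/O yield, promote→Q0. Q0=[P4,P5] Q1=[P1,P2,P3] Q2=[]
t=21-22: P4@Q0 runs 1, rem=1, I/O yield, promote→Q0. Q0=[P5,P4] Q1=[P1,P2,P3] Q2=[]
t=22-24: P5@Q0 runs 2, rem=3, I/O yield, promote→Q0. Q0=[P4,P5] Q1=[P1,P2,P3] Q2=[]
t=24-25: P4@Q0 runs 1, rem=0, completes. Q0=[P5] Q1=[P1,P2,P3] Q2=[]
t=25-27: P5@Q0 runs 2, rem=1, I/O yield, promote→Q0. Q0=[P5] Q1=[P1,P2,P3] Q2=[]
t=27-28: P5@Q0 runs 1, rem=0, completes. Q0=[] Q1=[P1,P2,P3] Q2=[]
t=28-33: P1@Q1 runs 5, rem=0, completes. Q0=[] Q1=[P2,P3] Q2=[]
t=33-36: P2@Q1 runs 3, rem=1, I/O yield, promote→Q0. Q0=[P2] Q1=[P3] Q2=[]
t=36-37: P2@Q0 runs 1, rem=0, completes. Q0=[] Q1=[P3] Q2=[]
t=37-43: P3@Q1 runs 6, rem=5, quantum used, demote→Q2. Q0=[] Q1=[] Q2=[P3]
t=43-48: P3@Q2 runs 5, rem=0, completes. Q0=[] Q1=[] Q2=[]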